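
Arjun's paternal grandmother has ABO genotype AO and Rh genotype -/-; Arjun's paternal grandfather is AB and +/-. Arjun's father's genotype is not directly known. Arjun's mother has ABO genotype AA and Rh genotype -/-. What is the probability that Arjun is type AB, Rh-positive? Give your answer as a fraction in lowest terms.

1/16

Arjun's father's ABO genotype from AO × AB: 1/4 AA, 1/4 AB, 1/4 AO, 1/4 BO.
Crossing each possibility with the mother AA and summing P(type AB): 1/4·0 + 1/4·1/2 + 1/4·0 + 1/4·1/2 = 1/4.
Similarly for Rh via the father's Rh distribution: P(Rh+) = 1/4.
Independent loci: 1/4 × 1/4 = 1/16.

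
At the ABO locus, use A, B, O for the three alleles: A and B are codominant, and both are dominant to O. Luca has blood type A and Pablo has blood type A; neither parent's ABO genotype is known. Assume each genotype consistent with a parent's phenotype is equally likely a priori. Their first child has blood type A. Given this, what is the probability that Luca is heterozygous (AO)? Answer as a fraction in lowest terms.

Possible genotypes: Luca ∈ {AA, AO}; Pablo ∈ {AA, AO}.
Weight each parental genotype pair by prior × P(type-A child):
  AA × AA: posterior weight 4/15.
  AA × AO: posterior weight 4/15.
  AO × AA: posterior weight 4/15.
  AO × AO: posterior weight 1/5.
Sum the posterior weight over pairs where Luca is AO: 7/15.

7/15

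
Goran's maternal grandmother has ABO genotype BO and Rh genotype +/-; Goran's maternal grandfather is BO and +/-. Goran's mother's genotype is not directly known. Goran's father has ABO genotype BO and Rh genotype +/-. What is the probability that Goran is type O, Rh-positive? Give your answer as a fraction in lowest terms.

3/16

Goran's mother's ABO genotype from BO × BO: 1/4 BB, 1/2 BO, 1/4 OO.
Crossing each possibility with the father BO and summing P(type O): 1/4·0 + 1/2·1/4 + 1/4·1/2 = 1/4.
Similarly for Rh via the mother's Rh distribution: P(Rh+) = 3/4.
Independent loci: 1/4 × 3/4 = 3/16.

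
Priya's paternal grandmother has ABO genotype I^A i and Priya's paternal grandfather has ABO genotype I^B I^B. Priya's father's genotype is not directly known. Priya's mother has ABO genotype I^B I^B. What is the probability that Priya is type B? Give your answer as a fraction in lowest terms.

Priya's father's ABO genotype from I^A i × I^B I^B: 1/2 I^A I^B, 1/2 I^B i.
Crossing each possibility with the mother I^B I^B and summing P(type B): 1/2·1/2 + 1/2·1 = 3/4.

3/4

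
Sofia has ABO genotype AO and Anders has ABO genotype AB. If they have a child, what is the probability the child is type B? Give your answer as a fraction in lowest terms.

ABO cross AO × AB → offspring phenotypes: 1/2 A, 1/4 B, 1/4 AB.
So P(type B) = 1/4.

1/4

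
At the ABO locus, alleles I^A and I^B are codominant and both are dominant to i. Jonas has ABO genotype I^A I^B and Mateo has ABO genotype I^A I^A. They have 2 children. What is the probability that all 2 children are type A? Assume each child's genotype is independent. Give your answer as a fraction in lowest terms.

1/4

ABO cross I^A I^B × I^A I^A → 1/2 A, 1/2 AB.
So P(type A) = 1/2 per child.
All 2 independent: (1/2)^2 = 1/4.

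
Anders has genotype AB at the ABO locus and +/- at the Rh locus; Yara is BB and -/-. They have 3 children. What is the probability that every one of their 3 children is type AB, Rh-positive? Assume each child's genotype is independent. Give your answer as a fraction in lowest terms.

1/64

ABO cross AB × BB → 1/2 B, 1/2 AB.
Rh cross +/- × -/- → 1/2 Rh+, 1/2 Rh-; so P(type AB, Rh-positive) = 1/2 × 1/2 = 1/4 per child.
All 3 independent: (1/4)^3 = 1/64.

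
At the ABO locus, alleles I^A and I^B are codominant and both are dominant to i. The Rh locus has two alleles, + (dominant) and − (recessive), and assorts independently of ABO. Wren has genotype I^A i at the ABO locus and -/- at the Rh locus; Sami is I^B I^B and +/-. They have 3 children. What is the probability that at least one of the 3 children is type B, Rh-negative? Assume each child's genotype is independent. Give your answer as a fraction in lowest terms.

37/64

ABO cross I^A i × I^B I^B → 1/2 B, 1/2 AB.
Rh cross -/- × +/- → 1/2 Rh+, 1/2 Rh-; so P(type B, Rh-negative) = 1/2 × 1/2 = 1/4 per child.
P(none) = (3/4)^3 = 27/64; P(at least one) = 1 − 27/64 = 37/64.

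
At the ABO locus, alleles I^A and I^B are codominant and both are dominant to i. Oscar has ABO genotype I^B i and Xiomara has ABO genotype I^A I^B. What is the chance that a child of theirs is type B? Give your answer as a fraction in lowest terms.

ABO cross I^B i × I^A I^B → offspring phenotypes: 1/4 A, 1/2 B, 1/4 AB.
So P(type B) = 1/2.

1/2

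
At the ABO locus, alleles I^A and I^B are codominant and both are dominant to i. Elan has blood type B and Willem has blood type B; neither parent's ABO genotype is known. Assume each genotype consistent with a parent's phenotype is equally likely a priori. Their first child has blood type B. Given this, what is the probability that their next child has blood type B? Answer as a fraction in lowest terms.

19/20

Possible genotypes: Elan ∈ {I^B I^B, I^B i}; Willem ∈ {I^B I^B, I^B i}.
Weight each parental genotype pair by prior × P(type-B child):
  I^B I^B × I^B I^B: posterior weight 4/15; P(next child type B) = 1.
  I^B I^B × I^B i: posterior weight 4/15; P(next child type B) = 1.
  I^B i × I^B I^B: posterior weight 4/15; P(next child type B) = 1.
  I^B i × I^B i: posterior weight 1/5; P(next child type B) = 3/4.
Weighted sum = 19/20.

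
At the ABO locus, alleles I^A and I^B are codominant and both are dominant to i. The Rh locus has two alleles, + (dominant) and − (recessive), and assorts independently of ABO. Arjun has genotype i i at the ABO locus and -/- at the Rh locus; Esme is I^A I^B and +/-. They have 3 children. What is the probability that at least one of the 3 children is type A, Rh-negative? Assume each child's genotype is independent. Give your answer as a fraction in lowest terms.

ABO cross i i × I^A I^B → 1/2 A, 1/2 B.
Rh cross -/- × +/- → 1/2 Rh+, 1/2 Rh-; so P(type A, Rh-negative) = 1/2 × 1/2 = 1/4 per child.
P(none) = (3/4)^3 = 27/64; P(at least one) = 1 − 27/64 = 37/64.

37/64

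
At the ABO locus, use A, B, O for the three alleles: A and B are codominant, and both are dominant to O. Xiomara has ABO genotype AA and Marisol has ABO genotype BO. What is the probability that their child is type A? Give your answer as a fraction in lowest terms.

1/2

ABO cross AA × BO → offspring phenotypes: 1/2 A, 1/2 AB.
So P(type A) = 1/2.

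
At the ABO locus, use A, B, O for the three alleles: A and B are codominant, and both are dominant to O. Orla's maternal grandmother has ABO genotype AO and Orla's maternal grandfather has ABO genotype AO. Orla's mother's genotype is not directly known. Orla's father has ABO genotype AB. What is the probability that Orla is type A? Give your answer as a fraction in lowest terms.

Orla's mother's ABO genotype from AO × AO: 1/4 AA, 1/2 AO, 1/4 OO.
Crossing each possibility with the father AB and summing P(type A): 1/4·1/2 + 1/2·1/2 + 1/4·1/2 = 1/2.

1/2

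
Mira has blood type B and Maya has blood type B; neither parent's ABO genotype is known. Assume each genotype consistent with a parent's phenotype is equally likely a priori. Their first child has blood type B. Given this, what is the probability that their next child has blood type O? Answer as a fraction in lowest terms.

Possible genotypes: Mira ∈ {I^B I^B, I^B i}; Maya ∈ {I^B I^B, I^B i}.
Weight each parental genotype pair by prior × P(type-B child):
  I^B I^B × I^B I^B: posterior weight 4/15; P(next child type O) = 0.
  I^B I^B × I^B i: posterior weight 4/15; P(next child type O) = 0.
  I^B i × I^B I^B: posterior weight 4/15; P(next child type O) = 0.
  I^B i × I^B i: posterior weight 1/5; P(next child type O) = 1/4.
Weighted sum = 1/20.

1/20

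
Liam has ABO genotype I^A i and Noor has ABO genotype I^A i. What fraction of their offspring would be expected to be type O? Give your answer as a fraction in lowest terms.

1/4

ABO cross I^A i × I^A i → offspring phenotypes: 1/4 O, 3/4 A.
So P(type O) = 1/4.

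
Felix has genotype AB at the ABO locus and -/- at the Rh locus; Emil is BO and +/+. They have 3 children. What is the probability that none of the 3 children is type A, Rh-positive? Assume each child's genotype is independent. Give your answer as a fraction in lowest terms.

ABO cross AB × BO → 1/4 A, 1/2 B, 1/4 AB.
Rh cross -/- × +/+ → 1 Rh+; so P(type A, Rh-positive) = 1/4 × 1 = 1/4 per child.
P(not type A, Rh-positive) = 3/4 for one child; (3/4)^3 = 27/64.

27/64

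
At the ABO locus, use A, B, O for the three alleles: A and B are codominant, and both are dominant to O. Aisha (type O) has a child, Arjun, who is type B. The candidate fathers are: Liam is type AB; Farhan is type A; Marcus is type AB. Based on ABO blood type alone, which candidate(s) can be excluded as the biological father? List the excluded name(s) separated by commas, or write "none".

Farhan

A candidate is excluded only if no genotype consistent with his phenotype could produce a type B child with a type O mother.
Farhan (type A): no genotype consistent with that phenotype can produce a type-B child with a type-O mother.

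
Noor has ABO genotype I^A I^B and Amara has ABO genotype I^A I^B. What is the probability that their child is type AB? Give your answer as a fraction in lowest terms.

ABO cross I^A I^B × I^A I^B → offspring phenotypes: 1/4 A, 1/4 B, 1/2 AB.
So P(type AB) = 1/2.

1/2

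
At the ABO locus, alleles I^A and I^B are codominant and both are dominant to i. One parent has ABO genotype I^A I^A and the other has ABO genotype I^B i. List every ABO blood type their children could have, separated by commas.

A, AB

Gametes from I^A I^A × I^B i give offspring ABO genotypes I^A I^B, I^A i, i.e. phenotypes A, AB.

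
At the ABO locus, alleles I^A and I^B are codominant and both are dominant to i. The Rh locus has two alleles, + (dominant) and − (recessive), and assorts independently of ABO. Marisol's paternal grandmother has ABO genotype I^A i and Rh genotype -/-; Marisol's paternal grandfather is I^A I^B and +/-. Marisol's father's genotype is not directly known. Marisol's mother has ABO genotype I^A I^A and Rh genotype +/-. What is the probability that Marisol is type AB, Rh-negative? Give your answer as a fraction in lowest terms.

Marisol's father's ABO genotype from I^A i × I^A I^B: 1/4 I^A I^A, 1/4 I^A I^B, 1/4 I^A i, 1/4 I^B i.
Crossing each possibility with the mother I^A I^A and summing P(type AB): 1/4·0 + 1/4·1/2 + 1/4·0 + 1/4·1/2 = 1/4.
Similarly for Rh via the father's Rh distribution: P(Rh-) = 3/8.
Independent loci: 1/4 × 3/8 = 3/32.

3/32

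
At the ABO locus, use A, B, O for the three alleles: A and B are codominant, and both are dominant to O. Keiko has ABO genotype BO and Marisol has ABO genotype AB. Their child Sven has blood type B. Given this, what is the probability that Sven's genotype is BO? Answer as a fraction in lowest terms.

Cross BO × AB → 1/4 AB, 1/4 AO, 1/4 BB, 1/4 BO.
Type-B genotypes among offspring: BB (1/4), BO (1/4); total 1/2.
P(BO | type B) = (1/4) / (1/2) = 1/2.

1/2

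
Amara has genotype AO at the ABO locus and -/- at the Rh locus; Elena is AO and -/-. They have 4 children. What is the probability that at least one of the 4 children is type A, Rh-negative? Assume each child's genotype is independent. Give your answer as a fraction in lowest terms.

255/256

ABO cross AO × AO → 1/4 O, 3/4 A.
Rh cross -/- × -/- → 1 Rh-; so P(type A, Rh-negative) = 3/4 × 1 = 3/4 per child.
P(none) = (1/4)^4 = 1/256; P(at least one) = 1 − 1/256 = 255/256.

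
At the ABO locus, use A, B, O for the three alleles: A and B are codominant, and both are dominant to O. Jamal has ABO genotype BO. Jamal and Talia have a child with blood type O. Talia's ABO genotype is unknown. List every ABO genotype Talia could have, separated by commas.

AO, BO, OO

For each candidate genotype of Talia, check whether crossing it with BO can produce every observed child phenotype.
  AA → possible child types {A, AB} ✗
  AB → possible child types {A, B, AB} ✗
  AO → possible child types {O, A, B, AB} ✓
  BB → possible child types {B} ✗
  BO → possible child types {O, B} ✓
  OO → possible child types {O, B} ✓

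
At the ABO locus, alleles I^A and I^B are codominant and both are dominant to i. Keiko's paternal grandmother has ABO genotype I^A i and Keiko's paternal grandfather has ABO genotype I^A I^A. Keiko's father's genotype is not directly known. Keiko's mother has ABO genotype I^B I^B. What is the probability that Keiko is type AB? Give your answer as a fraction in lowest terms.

Keiko's father's ABO genotype from I^A i × I^A I^A: 1/2 I^A I^A, 1/2 I^A i.
Crossing each possibility with the mother I^B I^B and summing P(type AB): 1/2·1 + 1/2·1/2 = 3/4.

3/4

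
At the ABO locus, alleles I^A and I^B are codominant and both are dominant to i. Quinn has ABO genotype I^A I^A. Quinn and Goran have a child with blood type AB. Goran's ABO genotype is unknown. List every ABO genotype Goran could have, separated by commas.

For each candidate genotype of Goran, check whether crossing it with I^A I^A can produce every observed child phenotype.
  I^A I^A → possible child types {A} ✗
  I^A I^B → possible child types {A, AB} ✓
  I^A i → possible child types {A} ✗
  I^B I^B → possible child types {AB} ✓
  I^B i → possible child types {A, AB} ✓
  i i → possible child types {A} ✗

I^A I^B, I^B I^B, I^B i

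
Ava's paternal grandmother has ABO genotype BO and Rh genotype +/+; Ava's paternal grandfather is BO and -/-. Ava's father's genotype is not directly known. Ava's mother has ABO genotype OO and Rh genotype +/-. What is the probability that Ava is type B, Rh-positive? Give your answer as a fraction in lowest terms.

Ava's father's ABO genotype from BO × BO: 1/4 BB, 1/2 BO, 1/4 OO.
Crossing each possibility with the mother OO and summing P(type B): 1/4·1 + 1/2·1/2 + 1/4·0 = 1/2.
Similarly for Rh via the father's Rh distribution: P(Rh+) = 3/4.
Independent loci: 1/2 × 3/4 = 3/8.

3/8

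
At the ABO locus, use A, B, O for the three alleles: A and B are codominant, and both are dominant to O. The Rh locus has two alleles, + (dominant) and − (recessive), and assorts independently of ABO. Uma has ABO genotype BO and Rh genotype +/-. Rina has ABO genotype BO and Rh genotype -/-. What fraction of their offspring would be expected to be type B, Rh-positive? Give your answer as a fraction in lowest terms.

ABO cross BO × BO → offspring phenotypes: 1/4 O, 3/4 B.
Rh cross +/- × -/- → 1/2 Rh+, 1/2 Rh-.
Independent loci: P(type B, Rh-positive) = 3/4 × 1/2 = 3/8.

3/8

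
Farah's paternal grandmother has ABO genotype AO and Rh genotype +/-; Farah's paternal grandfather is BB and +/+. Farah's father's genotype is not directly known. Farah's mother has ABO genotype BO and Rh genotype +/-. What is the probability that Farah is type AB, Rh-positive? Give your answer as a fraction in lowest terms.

7/64

Farah's father's ABO genotype from AO × BB: 1/2 AB, 1/2 BO.
Crossing each possibility with the mother BO and summing P(type AB): 1/2·1/4 + 1/2·0 = 1/8.
Similarly for Rh via the father's Rh distribution: P(Rh+) = 7/8.
Independent loci: 1/8 × 7/8 = 7/64.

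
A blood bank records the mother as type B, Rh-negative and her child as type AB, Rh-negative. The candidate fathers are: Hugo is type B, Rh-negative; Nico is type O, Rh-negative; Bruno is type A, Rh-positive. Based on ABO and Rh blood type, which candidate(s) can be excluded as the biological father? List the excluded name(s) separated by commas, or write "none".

Hugo, Nico

A candidate is excluded only if no genotype consistent with his phenotype could produce a type AB, Rh-negative child with a type B, Rh-negative mother.
Hugo (type B, Rh-): no genotype consistent with that phenotype can produce a type-AB Rh- child with a type-B mother.
Nico (type O, Rh-): no genotype consistent with that phenotype can produce a type-AB Rh- child with a type-B mother.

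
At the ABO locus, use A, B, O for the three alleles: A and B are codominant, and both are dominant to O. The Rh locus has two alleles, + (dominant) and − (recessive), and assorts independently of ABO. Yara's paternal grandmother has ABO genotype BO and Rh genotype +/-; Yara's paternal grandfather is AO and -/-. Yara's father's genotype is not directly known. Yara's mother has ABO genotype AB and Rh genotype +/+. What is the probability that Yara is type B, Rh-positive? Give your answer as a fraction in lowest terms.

Yara's father's ABO genotype from BO × AO: 1/4 AB, 1/4 AO, 1/4 BO, 1/4 OO.
Crossing each possibility with the mother AB and summing P(type B): 1/4·1/4 + 1/4·1/4 + 1/4·1/2 + 1/4·1/2 = 3/8.
Similarly for Rh via the father's Rh distribution: P(Rh+) = 1.
Independent loci: 3/8 × 1 = 3/8.

3/8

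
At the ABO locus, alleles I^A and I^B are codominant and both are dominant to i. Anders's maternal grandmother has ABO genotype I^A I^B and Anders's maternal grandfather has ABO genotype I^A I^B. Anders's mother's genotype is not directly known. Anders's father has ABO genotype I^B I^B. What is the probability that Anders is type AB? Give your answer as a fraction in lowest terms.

1/2

Anders's mother's ABO genotype from I^A I^B × I^A I^B: 1/4 I^A I^A, 1/2 I^A I^B, 1/4 I^B I^B.
Crossing each possibility with the father I^B I^B and summing P(type AB): 1/4·1 + 1/2·1/2 + 1/4·0 = 1/2.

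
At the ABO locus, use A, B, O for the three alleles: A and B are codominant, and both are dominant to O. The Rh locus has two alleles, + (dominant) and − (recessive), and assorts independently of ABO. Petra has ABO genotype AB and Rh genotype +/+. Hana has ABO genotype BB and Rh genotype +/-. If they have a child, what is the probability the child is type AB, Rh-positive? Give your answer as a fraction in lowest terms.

ABO cross AB × BB → offspring phenotypes: 1/2 B, 1/2 AB.
Rh cross +/+ × +/- → 1 Rh+.
Independent loci: P(type AB, Rh-positive) = 1/2 × 1 = 1/2.

1/2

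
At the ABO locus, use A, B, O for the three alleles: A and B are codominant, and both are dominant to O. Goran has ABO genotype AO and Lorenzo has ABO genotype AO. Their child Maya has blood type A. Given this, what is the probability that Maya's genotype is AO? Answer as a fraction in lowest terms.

Cross AO × AO → 1/4 AA, 1/2 AO, 1/4 OO.
Type-A genotypes among offspring: AA (1/4), AO (1/2); total 3/4.
P(AO | type A) = (1/2) / (3/4) = 2/3.

2/3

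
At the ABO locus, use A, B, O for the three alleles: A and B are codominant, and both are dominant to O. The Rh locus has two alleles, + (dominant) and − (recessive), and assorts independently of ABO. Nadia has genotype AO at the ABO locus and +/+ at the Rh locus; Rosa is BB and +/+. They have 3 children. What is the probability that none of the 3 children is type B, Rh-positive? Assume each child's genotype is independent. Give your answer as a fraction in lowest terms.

ABO cross AO × BB → 1/2 B, 1/2 AB.
Rh cross +/+ × +/+ → 1 Rh+; so P(type B, Rh-positive) = 1/2 × 1 = 1/2 per child.
P(not type B, Rh-positive) = 1/2 for one child; (1/2)^3 = 1/8.

1/8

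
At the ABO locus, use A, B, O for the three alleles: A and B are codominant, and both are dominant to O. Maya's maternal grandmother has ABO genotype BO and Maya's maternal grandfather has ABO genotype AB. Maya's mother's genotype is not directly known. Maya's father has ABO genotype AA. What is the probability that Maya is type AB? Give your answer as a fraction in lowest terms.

Maya's mother's ABO genotype from BO × AB: 1/4 AB, 1/4 AO, 1/4 BB, 1/4 BO.
Crossing each possibility with the father AA and summing P(type AB): 1/4·1/2 + 1/4·0 + 1/4·1 + 1/4·1/2 = 1/2.

1/2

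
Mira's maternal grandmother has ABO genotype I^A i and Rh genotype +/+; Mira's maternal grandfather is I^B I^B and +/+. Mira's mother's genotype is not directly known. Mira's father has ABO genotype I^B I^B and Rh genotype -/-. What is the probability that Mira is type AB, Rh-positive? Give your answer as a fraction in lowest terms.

Mira's mother's ABO genotype from I^A i × I^B I^B: 1/2 I^A I^B, 1/2 I^B i.
Crossing each possibility with the father I^B I^B and summing P(type AB): 1/2·1/2 + 1/2·0 = 1/4.
Similarly for Rh via the mother's Rh distribution: P(Rh+) = 1.
Independent loci: 1/4 × 1 = 1/4.

1/4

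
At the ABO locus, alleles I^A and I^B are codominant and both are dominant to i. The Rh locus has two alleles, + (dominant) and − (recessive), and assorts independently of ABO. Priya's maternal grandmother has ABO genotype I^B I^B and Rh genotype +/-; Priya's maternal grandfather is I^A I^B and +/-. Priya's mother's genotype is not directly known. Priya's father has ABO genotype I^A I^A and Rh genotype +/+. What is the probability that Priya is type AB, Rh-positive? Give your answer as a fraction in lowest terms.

Priya's mother's ABO genotype from I^B I^B × I^A I^B: 1/2 I^A I^B, 1/2 I^B I^B.
Crossing each possibility with the father I^A I^A and summing P(type AB): 1/2·1/2 + 1/2·1 = 3/4.
Similarly for Rh via the mother's Rh distribution: P(Rh+) = 1.
Independent loci: 3/4 × 1 = 3/4.

3/4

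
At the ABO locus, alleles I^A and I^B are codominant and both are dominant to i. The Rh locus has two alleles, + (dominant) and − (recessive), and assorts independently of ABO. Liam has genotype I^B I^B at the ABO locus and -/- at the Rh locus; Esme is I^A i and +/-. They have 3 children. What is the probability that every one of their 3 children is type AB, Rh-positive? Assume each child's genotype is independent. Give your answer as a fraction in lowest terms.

ABO cross I^B I^B × I^A i → 1/2 B, 1/2 AB.
Rh cross -/- × +/- → 1/2 Rh+, 1/2 Rh-; so P(type AB, Rh-positive) = 1/2 × 1/2 = 1/4 per child.
All 3 independent: (1/4)^3 = 1/64.

1/64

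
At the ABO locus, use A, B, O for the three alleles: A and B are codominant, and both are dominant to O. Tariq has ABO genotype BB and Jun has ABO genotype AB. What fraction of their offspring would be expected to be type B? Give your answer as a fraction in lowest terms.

ABO cross BB × AB → offspring phenotypes: 1/2 B, 1/2 AB.
So P(type B) = 1/2.

1/2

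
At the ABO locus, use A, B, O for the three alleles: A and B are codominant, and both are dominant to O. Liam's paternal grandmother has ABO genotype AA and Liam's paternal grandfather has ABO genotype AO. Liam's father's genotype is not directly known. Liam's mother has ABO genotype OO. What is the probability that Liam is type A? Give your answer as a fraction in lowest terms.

Liam's father's ABO genotype from AA × AO: 1/2 AA, 1/2 AO.
Crossing each possibility with the mother OO and summing P(type A): 1/2·1 + 1/2·1/2 = 3/4.

3/4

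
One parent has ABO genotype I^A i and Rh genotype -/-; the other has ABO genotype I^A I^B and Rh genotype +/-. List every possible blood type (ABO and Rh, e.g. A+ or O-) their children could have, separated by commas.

A+, A-, B+, B-, AB+, AB-

Gametes from I^A i × I^A I^B give offspring ABO genotypes I^A I^A, I^A I^B, I^A i, I^B i, i.e. phenotypes A, B, AB.
Rh cross -/- × +/- → phenotypes Rh+, Rh-.
Combining independently: A+, A-, B+, B-, AB+, AB-.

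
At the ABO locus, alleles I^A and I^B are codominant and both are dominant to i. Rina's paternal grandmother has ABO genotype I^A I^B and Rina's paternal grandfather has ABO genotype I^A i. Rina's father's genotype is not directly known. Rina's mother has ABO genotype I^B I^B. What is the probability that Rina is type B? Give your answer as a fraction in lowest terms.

Rina's father's ABO genotype from I^A I^B × I^A i: 1/4 I^A I^A, 1/4 I^A I^B, 1/4 I^A i, 1/4 I^B i.
Crossing each possibility with the mother I^B I^B and summing P(type B): 1/4·0 + 1/4·1/2 + 1/4·1/2 + 1/4·1 = 1/2.

1/2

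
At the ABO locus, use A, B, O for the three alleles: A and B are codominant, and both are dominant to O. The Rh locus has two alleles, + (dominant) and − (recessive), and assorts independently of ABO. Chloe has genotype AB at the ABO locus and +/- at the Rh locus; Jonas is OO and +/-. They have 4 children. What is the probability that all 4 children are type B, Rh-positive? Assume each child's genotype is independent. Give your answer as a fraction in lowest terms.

ABO cross AB × OO → 1/2 A, 1/2 B.
Rh cross +/- × +/- → 3/4 Rh+, 1/4 Rh-; so P(type B, Rh-positive) = 1/2 × 3/4 = 3/8 per child.
All 4 independent: (3/8)^4 = 81/4096.

81/4096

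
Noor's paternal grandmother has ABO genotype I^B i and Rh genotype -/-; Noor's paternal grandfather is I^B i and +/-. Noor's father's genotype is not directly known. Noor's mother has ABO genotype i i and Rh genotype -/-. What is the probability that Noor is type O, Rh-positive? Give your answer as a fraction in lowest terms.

Noor's father's ABO genotype from I^B i × I^B i: 1/4 I^B I^B, 1/2 I^B i, 1/4 i i.
Crossing each possibility with the mother i i and summing P(type O): 1/4·0 + 1/2·1/2 + 1/4·1 = 1/2.
Similarly for Rh via the father's Rh distribution: P(Rh+) = 1/4.
Independent loci: 1/2 × 1/4 = 1/8.

1/8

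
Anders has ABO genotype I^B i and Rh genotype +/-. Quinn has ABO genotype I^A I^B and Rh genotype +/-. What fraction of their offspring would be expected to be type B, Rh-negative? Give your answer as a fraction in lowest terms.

ABO cross I^B i × I^A I^B → offspring phenotypes: 1/4 A, 1/2 B, 1/4 AB.
Rh cross +/- × +/- → 3/4 Rh+, 1/4 Rh-.
Independent loci: P(type B, Rh-negative) = 1/2 × 1/4 = 1/8.

1/8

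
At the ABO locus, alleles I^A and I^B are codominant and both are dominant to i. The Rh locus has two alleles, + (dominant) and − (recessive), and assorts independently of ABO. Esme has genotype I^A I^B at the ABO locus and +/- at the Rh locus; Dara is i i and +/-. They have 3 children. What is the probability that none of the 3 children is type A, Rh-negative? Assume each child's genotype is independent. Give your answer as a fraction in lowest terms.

343/512

ABO cross I^A I^B × i i → 1/2 A, 1/2 B.
Rh cross +/- × +/- → 3/4 Rh+, 1/4 Rh-; so P(type A, Rh-negative) = 1/2 × 1/4 = 1/8 per child.
P(not type A, Rh-negative) = 7/8 for one child; (7/8)^3 = 343/512.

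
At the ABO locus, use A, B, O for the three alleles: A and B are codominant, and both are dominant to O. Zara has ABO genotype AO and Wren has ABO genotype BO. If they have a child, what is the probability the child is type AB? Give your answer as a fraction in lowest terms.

ABO cross AO × BO → offspring phenotypes: 1/4 O, 1/4 A, 1/4 B, 1/4 AB.
So P(type AB) = 1/4.

1/4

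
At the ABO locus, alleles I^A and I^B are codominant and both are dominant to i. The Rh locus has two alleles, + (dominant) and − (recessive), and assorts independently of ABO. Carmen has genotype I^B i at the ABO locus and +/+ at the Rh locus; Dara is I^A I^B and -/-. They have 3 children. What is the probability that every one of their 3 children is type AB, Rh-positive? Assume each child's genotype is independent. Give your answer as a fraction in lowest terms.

1/64

ABO cross I^B i × I^A I^B → 1/4 A, 1/2 B, 1/4 AB.
Rh cross +/+ × -/- → 1 Rh+; so P(type AB, Rh-positive) = 1/4 × 1 = 1/4 per child.
All 3 independent: (1/4)^3 = 1/64.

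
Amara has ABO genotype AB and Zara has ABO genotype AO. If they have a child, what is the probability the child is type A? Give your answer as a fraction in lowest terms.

ABO cross AB × AO → offspring phenotypes: 1/2 A, 1/4 B, 1/4 AB.
So P(type A) = 1/2.

1/2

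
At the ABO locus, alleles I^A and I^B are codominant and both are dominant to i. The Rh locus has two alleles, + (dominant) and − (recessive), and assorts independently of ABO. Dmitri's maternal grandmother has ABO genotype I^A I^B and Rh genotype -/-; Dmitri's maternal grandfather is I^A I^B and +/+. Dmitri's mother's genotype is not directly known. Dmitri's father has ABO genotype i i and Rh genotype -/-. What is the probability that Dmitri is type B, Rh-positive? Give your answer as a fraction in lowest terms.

1/4

Dmitri's mother's ABO genotype from I^A I^B × I^A I^B: 1/4 I^A I^A, 1/2 I^A I^B, 1/4 I^B I^B.
Crossing each possibility with the father i i and summing P(type B): 1/4·0 + 1/2·1/2 + 1/4·1 = 1/2.
Similarly for Rh via the mother's Rh distribution: P(Rh+) = 1/2.
Independent loci: 1/2 × 1/2 = 1/4.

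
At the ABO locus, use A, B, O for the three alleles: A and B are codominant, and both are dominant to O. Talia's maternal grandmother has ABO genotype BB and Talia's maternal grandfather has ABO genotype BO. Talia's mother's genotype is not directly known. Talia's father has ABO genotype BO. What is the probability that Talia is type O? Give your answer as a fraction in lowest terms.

Talia's mother's ABO genotype from BB × BO: 1/2 BB, 1/2 BO.
Crossing each possibility with the father BO and summing P(type O): 1/2·0 + 1/2·1/4 = 1/8.

1/8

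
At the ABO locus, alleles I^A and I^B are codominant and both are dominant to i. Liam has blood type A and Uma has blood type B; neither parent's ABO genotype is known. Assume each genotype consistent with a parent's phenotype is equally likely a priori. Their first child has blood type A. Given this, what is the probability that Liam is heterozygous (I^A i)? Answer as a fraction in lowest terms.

1/3

Possible genotypes: Liam ∈ {I^A I^A, I^A i}; Uma ∈ {I^B I^B, I^B i}.
Weight each parental genotype pair by prior × P(type-A child):
  I^A I^A × I^B i: posterior weight 2/3.
  I^A i × I^B i: posterior weight 1/3.
Sum the posterior weight over pairs where Liam is I^A i: 1/3.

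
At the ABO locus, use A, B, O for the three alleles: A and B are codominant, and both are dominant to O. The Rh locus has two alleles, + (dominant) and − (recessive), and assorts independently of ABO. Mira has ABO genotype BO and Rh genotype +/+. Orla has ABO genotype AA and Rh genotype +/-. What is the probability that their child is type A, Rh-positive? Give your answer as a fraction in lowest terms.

1/2

ABO cross BO × AA → offspring phenotypes: 1/2 A, 1/2 AB.
Rh cross +/+ × +/- → 1 Rh+.
Independent loci: P(type A, Rh-positive) = 1/2 × 1 = 1/2.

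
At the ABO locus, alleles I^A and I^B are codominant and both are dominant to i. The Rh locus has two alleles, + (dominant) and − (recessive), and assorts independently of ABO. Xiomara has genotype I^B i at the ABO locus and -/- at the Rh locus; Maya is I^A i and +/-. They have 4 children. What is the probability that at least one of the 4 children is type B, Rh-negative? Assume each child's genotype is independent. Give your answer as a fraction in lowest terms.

ABO cross I^B i × I^A i → 1/4 O, 1/4 A, 1/4 B, 1/4 AB.
Rh cross -/- × +/- → 1/2 Rh+, 1/2 Rh-; so P(type B, Rh-negative) = 1/4 × 1/2 = 1/8 per child.
P(none) = (7/8)^4 = 2401/4096; P(at least one) = 1 − 2401/4096 = 1695/4096.

1695/4096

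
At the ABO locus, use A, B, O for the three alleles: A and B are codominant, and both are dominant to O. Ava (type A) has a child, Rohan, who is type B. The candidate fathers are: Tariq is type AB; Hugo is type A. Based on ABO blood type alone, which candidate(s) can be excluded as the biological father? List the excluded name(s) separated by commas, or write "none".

A candidate is excluded only if no genotype consistent with his phenotype could produce a type B child with a type A mother.
Hugo (type A): no genotype consistent with that phenotype can produce a type-B child with a type-A mother.

Hugo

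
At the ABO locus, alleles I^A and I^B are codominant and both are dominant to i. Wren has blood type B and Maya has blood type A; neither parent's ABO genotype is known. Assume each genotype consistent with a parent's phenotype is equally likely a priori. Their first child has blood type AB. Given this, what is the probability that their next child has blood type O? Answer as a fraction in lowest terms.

Possible genotypes: Wren ∈ {I^B I^B, I^B i}; Maya ∈ {I^A I^A, I^A i}.
Weight each parental genotype pair by prior × P(type-AB child):
  I^B I^B × I^A I^A: posterior weight 4/9; P(next child type O) = 0.
  I^B I^B × I^A i: posterior weight 2/9; P(next child type O) = 0.
  I^B i × I^A I^A: posterior weight 2/9; P(next child type O) = 0.
  I^B i × I^A i: posterior weight 1/9; P(next child type O) = 1/4.
Weighted sum = 1/36.

1/36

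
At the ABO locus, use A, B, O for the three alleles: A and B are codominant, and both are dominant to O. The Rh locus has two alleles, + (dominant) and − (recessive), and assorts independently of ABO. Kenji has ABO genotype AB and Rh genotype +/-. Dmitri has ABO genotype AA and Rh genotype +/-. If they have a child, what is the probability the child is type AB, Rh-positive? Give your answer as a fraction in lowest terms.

3/8

ABO cross AB × AA → offspring phenotypes: 1/2 A, 1/2 AB.
Rh cross +/- × +/- → 3/4 Rh+, 1/4 Rh-.
Independent loci: P(type AB, Rh-positive) = 1/2 × 3/4 = 3/8.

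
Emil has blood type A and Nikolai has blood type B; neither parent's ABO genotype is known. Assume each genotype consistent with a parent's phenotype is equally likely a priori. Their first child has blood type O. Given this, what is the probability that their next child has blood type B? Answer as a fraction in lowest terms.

Possible genotypes: Emil ∈ {I^A I^A, I^A i}; Nikolai ∈ {I^B I^B, I^B i}.
Weight each parental genotype pair by prior × P(type-O child):
  I^A i × I^B i: posterior weight 1; P(next child type B) = 1/4.
Weighted sum = 1/4.

1/4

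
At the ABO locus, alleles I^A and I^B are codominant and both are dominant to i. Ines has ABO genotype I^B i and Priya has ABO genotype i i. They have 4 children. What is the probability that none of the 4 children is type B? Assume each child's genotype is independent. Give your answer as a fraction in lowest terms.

ABO cross I^B i × i i → 1/2 O, 1/2 B.
So P(type B) = 1/2 per child.
P(not type B) = 1/2 for one child; (1/2)^4 = 1/16.

1/16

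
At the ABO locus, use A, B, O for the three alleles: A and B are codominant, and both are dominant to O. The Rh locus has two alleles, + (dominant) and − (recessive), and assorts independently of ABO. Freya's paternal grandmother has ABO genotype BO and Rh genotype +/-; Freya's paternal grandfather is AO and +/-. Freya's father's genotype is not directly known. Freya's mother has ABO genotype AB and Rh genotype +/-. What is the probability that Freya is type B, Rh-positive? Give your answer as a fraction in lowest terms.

9/32

Freya's father's ABO genotype from BO × AO: 1/4 AB, 1/4 AO, 1/4 BO, 1/4 OO.
Crossing each possibility with the mother AB and summing P(type B): 1/4·1/4 + 1/4·1/4 + 1/4·1/2 + 1/4·1/2 = 3/8.
Similarly for Rh via the father's Rh distribution: P(Rh+) = 3/4.
Independent loci: 3/8 × 3/4 = 9/32.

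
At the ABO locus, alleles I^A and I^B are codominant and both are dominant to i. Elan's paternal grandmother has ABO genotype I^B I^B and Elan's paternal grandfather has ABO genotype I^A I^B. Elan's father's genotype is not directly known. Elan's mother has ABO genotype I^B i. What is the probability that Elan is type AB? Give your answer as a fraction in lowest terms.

1/8

Elan's father's ABO genotype from I^B I^B × I^A I^B: 1/2 I^A I^B, 1/2 I^B I^B.
Crossing each possibility with the mother I^B i and summing P(type AB): 1/2·1/4 + 1/2·0 = 1/8.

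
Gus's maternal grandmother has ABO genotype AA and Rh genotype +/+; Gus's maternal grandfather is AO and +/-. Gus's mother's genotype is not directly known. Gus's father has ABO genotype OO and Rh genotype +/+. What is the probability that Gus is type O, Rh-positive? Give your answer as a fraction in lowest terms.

Gus's mother's ABO genotype from AA × AO: 1/2 AA, 1/2 AO.
Crossing each possibility with the father OO and summing P(type O): 1/2·0 + 1/2·1/2 = 1/4.
Similarly for Rh via the mother's Rh distribution: P(Rh+) = 1.
Independent loci: 1/4 × 1 = 1/4.

1/4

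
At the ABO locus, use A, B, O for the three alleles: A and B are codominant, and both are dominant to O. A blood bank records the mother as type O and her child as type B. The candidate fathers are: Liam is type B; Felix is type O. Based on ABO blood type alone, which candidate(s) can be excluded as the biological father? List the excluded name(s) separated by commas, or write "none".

Felix

A candidate is excluded only if no genotype consistent with his phenotype could produce a type B child with a type O mother.
Felix (type O): no genotype consistent with that phenotype can produce a type-B child with a type-O mother.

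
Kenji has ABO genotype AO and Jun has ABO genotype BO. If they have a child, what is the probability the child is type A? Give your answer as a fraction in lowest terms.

1/4

ABO cross AO × BO → offspring phenotypes: 1/4 O, 1/4 A, 1/4 B, 1/4 AB.
So P(type A) = 1/4.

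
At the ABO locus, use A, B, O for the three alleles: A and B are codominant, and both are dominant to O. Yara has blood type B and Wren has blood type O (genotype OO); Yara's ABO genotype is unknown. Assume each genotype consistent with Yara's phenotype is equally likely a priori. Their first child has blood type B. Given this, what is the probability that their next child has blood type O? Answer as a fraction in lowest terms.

1/6

Possible genotypes: Yara ∈ {BB, BO}; Wren ∈ {OO}.
Weight each parental genotype pair by prior × P(type-B child):
  BB × OO: posterior weight 2/3; P(next child type O) = 0.
  BO × OO: posterior weight 1/3; P(next child type O) = 1/2.
Weighted sum = 1/6.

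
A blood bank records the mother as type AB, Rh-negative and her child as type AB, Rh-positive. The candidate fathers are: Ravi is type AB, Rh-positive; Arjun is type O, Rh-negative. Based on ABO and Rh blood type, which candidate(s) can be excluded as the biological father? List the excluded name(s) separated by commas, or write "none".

A candidate is excluded only if no genotype consistent with his phenotype could produce a type AB, Rh-positive child with a type AB, Rh-negative mother.
Arjun (type O, Rh-): no genotype consistent with that phenotype can produce a type-AB Rh+ child with a type-AB mother.

Arjun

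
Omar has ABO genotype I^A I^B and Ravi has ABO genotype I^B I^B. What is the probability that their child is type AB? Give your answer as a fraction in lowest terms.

ABO cross I^A I^B × I^B I^B → offspring phenotypes: 1/2 B, 1/2 AB.
So P(type AB) = 1/2.

1/2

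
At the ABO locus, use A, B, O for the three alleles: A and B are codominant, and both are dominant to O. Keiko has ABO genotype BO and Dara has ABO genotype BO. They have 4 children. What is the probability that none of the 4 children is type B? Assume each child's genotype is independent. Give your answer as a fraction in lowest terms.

1/256

ABO cross BO × BO → 1/4 O, 3/4 B.
So P(type B) = 3/4 per child.
P(not type B) = 1/4 for one child; (1/4)^4 = 1/256.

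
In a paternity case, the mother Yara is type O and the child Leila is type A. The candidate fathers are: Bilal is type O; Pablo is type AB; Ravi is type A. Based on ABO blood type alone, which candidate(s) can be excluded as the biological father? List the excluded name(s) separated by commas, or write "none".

A candidate is excluded only if no genotype consistent with his phenotype could produce a type A child with a type O mother.
Bilal (type O): no genotype consistent with that phenotype can produce a type-A child with a type-O mother.

Bilal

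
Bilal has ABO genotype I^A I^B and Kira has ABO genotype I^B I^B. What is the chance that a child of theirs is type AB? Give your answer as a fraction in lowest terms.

ABO cross I^A I^B × I^B I^B → offspring phenotypes: 1/2 B, 1/2 AB.
So P(type AB) = 1/2.

1/2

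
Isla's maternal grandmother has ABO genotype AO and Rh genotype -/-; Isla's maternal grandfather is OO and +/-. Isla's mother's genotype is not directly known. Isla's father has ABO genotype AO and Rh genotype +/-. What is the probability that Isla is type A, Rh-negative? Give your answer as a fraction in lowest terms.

15/64

Isla's mother's ABO genotype from AO × OO: 1/2 AO, 1/2 OO.
Crossing each possibility with the father AO and summing P(type A): 1/2·3/4 + 1/2·1/2 = 5/8.
Similarly for Rh via the mother's Rh distribution: P(Rh-) = 3/8.
Independent loci: 5/8 × 3/8 = 15/64.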